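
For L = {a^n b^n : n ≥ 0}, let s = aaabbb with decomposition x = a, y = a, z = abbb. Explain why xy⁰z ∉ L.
xy⁰z = aabbb ∉ L

Pumping with i = 0 replaces y = a by y⁰ = ε:
- Original: s = xyz = aaabbb; aaabbb = a^3 b^3 has equal counts (3 = 3), so it is in L
- Pumped: xy⁰z = a · ε · abbb = aabbb
- aabbb has 2 a's and 3 b's; 2 ≠ 3, so it is not in L

The pumping lemma would require xy⁰z ∈ L, so this decomposition yields a contradiction.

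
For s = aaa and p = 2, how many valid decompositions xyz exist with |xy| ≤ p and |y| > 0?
3

For s = 'aaa' with pumping length p = 2:

Constraints: |xy| ≤ 2, |y| > 0

Valid decompositions (|xy| ≤ p, |y| ≥ 1):
  • x='', y='a', z='aa'
  • x='a', y='a', z='a'
  • x='', y='aa', z='a'

Total count: 3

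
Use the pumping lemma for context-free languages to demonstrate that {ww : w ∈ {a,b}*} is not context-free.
Assume for contradiction that L is context-free, and let p ≥ 1 be the pumping length given by the pumping lemma for CFLs.
Choose s = a^p b^p a^p b^p. Then s ∈ L (take w = a^p b^p) and |s| = 4p ≥ p.
By the CFL pumping lemma, s = uvxyz for some u, v, x, y, z with |vxy| ≤ p, |vy| ≥ 1, and uv^i xy^i z ∈ L for every i ≥ 0.

Write s as four blocks A₁ B₁ A₂ B₂ with A₁ = A₂ = a^p and B₁ = B₂ = b^p. Since |vxy| ≤ p, the window vxy lies inside at most two adjacent blocks. Take i = 0 and let t = uxz, so |t| = 4p − |vy| with 1 ≤ |vy| ≤ p. If |t| is odd, t ∉ L immediately, so assume |vy| is even (hence |vy| ≥ 2) and |t|/2 = 2p − |vy|/2, which satisfies p ≤ |t|/2 ≤ 2p − 1.

Case 1 (vxy inside A₁B₁): t = a^(p−j) b^(p−l) a^p b^p with j + l = |vy|. The second half of t has length < 2p, so it is a suffix of the trailing a^p b^p and ends in b; the first half is a^(p−j) b^(p−l) a^((j+l)/2), which ends in a because (j+l)/2 ≥ 1. The halves differ, so t ∉ L.

Case 2 (vxy inside B₁A₂, straddling the middle): t = a^p b^(p−j) a^(p−l) b^p with j + l = |vy|. If t = ww, then w is a prefix of t of length ≥ p, so w begins with a^p; and w is a suffix of t of length ≥ p, so w ends with b^p. That forces |w| ≥ 2p, contradicting |w| = |t|/2 ≤ 2p − 1. So t ∉ L.

Case 3 (vxy inside A₂B₂): t = a^p b^p a^(p−j) b^(p−l) with j + l = |vy|. The first half of t is a prefix of a^p b^p, so it begins with a; the second half is b^((j+l)/2) a^(p−j) b^(p−l), which begins with b. The halves differ, so t ∉ L.

In every case uv⁰xy⁰z = uxz ∉ L.

This contradicts the CFL pumping lemma, which requires uv^i xy^i z ∈ L for all i ≥ 0.
Hence L = {ww : w ∈ {a,b}*} is not context-free. ∎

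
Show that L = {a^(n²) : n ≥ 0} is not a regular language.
Assume for contradiction that L is regular, and let p ≥ 1 be the pumping length given by the pumping lemma.
Choose s = a^(p²). Then s ∈ L and |s| = p² ≥ p.
By the pumping lemma, s = xyz for some x, y, z with |xy| ≤ p, |y| ≥ 1, and xy^i z ∈ L for every i ≥ 0.
Here y = a^k for some k with 1 ≤ k ≤ |xy| ≤ p.

Take i = 2: |xy²z| = p² + k.
Now p² < p² + k ≤ p² + p < p² + 2p + 1 = (p + 1)².
So |xy²z| lies strictly between the consecutive squares p² and (p + 1)², hence is not a perfect square, and xy²z ∉ L.

This contradicts the pumping lemma, which requires xy^i z ∈ L for all i ≥ 0.
Hence L = {a^(n²) : n ≥ 0} is not regular. ∎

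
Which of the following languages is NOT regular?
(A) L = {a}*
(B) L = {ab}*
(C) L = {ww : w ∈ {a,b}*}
(C) {ww : w ∈ {a,b}*}

(C) L = {ww : w ∈ {a,b}*} is NOT regular.

The pumping lemma can be used to prove this:
After pumping, the two halves no longer match

The other languages are regular because they can be recognized by finite automata.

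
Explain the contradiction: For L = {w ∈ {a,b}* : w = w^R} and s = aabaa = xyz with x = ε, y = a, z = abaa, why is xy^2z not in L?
xy²z = aaabaa ∉ L

Pumping with i = 2 replaces y = a by y² = aa:
- Original: s = xyz = aabaa; aabaa reversed is aabaa, the same string, so it is a palindrome and is in L
- Pumped: xy²z = ε · aa · abaa = aaabaa
- aaabaa reversed is aabaaa ≠ aaabaa, so it is not a palindrome and is not in L

The pumping lemma would require xy²z ∈ L, so this decomposition yields a contradiction.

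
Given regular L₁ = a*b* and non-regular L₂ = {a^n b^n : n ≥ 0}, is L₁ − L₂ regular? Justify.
No — L₁ − L₂ is not regular.

a*b* − {a^n b^n} = {a^n b^m : n ≠ m}. If this were regular, then its complement intersected with a*b*, namely {a^n b^n : n ≥ 0}, would be regular too (closure under complement and intersection) — contradiction. So L₁ − L₂ is not regular.

Note that the bare facts "L₁ regular, L₂ non-regular" do not settle the question by themselves: the closure of regular languages under ∪, ∩, complement and difference applies only when BOTH operands are regular. With a non-regular operand the result can come out regular or non-regular depending on the specific languages, so one has to work out L₁ − L₂ for this particular pair, as above.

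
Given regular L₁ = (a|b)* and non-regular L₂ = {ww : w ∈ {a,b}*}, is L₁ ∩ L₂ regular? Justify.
No — L₁ ∩ L₂ is not regular.

(a|b)* is all strings over {a,b}, so L₁ ∩ L₂ = {ww : w ∈ {a,b}*} = L₂ itself, which is not regular (pump s = a^p b a^p b).

Note that the bare facts "L₁ regular, L₂ non-regular" do not settle the question by themselves: the closure of regular languages under ∪, ∩, complement and difference applies only when BOTH operands are regular. With a non-regular operand the result can come out regular or non-regular depending on the specific languages, so one has to work out L₁ ∩ L₂ for this particular pair, as above.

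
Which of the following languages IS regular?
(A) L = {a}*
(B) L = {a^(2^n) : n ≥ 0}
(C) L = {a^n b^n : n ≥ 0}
(A) {a}*

(A) L = {a}* is regular.

This can be recognized by a finite automaton (DFA/NFA).
Regular expressions like {a}* define regular languages.

The other choices are not regular:
- {a^n b^n : n ≥ 0}: After pumping, the number of a's and b's become unequal
- {a^(2^n) : n ≥ 0}: After pumping, length is no longer a power of 2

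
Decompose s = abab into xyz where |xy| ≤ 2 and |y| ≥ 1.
x = '', y = 'ab', z = 'ab'

For s = abab and p = 2, one valid decomposition is:
- x = '' (length 0)
- y = 'ab' (length 2)
- z = 'ab' (length 2)

Verification:
- xyz = '' + 'ab' + 'ab' = abab ✓
- |xy| = 2 ≤ 2 ✓
- |y| = 2 > 0 ✓

All pumping lemma constraints are satisfied.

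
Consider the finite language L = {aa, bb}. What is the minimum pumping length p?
p = 3

For a finite language L, the pumping lemma holds vacuously if p > max|s| for s ∈ L.

The longest string in L = {aa, bb} has length 2.
If p = 3, then no string s ∈ L has |s| ≥ p, so the condition is vacuously true.

The minimum pumping length is p = 3.

Why no smaller p works: for any p ≤ 2, the longest string s ∈ L has |s| = 2 ≥ p, so it would
have to be pumpable; but pumping up (i = 2, 3, ...) produces ever longer strings, which cannot all lie in the
finite language L. So the pumping property fails for every p ≤ 2.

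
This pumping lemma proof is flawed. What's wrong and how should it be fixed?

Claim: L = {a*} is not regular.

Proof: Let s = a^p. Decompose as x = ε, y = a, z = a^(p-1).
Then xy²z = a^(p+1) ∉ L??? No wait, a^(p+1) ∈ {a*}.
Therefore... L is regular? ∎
Error: The proof attempts to show a*  is not regular, but a* IS regular!

Correction: a* is a regular language (recognized by a simple DFA with one accepting state and self-loop on 'a'). The pumping lemma can only prove non-regularity, not regularity. For regular languages, pumping always works.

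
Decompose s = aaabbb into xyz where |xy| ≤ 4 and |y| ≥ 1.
x = 'aa', y = 'a', z = 'bbb'

For s = aaabbb and p = 4, one valid decomposition is:
- x = 'aa' (length 2)
- y = 'a' (length 1)
- z = 'bbb' (length 3)

Verification:
- xyz = 'aa' + 'a' + 'bbb' = aaabbb ✓
- |xy| = 3 ≤ 4 ✓
- |y| = 1 > 0 ✓

All pumping lemma constraints are satisfied.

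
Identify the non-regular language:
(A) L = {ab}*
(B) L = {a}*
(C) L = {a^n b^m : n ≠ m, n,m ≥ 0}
(C) {a^n b^m : n ≠ m, n,m ≥ 0}

(C) L = {a^n b^m : n ≠ m, n,m ≥ 0} is NOT regular.

The pumping lemma can be used to prove this:
After pumping a's, we can make n = m

The other languages are regular because they can be recognized by finite automata.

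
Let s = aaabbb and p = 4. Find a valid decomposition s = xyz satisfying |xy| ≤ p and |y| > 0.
x = 'a', y = 'aab', z = 'bb'

For s = aaabbb and p = 4, one valid decomposition is:
- x = 'a' (length 1)
- y = 'aab' (length 3)
- z = 'bb' (length 2)

Verification:
- xyz = 'a' + 'aab' + 'bb' = aaabbb ✓
- |xy| = 4 ≤ 4 ✓
- |y| = 3 > 0 ✓

All pumping lemma constraints are satisfied.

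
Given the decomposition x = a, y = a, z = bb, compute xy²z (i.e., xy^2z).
aaabb

Given x = 'a', y = 'a', z = 'bb' and i = 2:

xy^2z = x + y·y·...·y (2 times) + z
       = 'a' + 'a'^2 + 'bb'
       = 'a' + 'aa' + 'bb'
       = 'aaabb'

The pumped string is 'aaabb' with length 5.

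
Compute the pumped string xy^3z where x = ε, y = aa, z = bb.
aaaaaabb

Given x = '', y = 'aa', z = 'bb' and i = 3:

xy^3z = x + y·y·...·y (3 times) + z
       = '' + 'aa'^3 + 'bb'
       = '' + 'aaaaaa' + 'bb'
       = 'aaaaaabb'

The pumped string is 'aaaaaabb' with length 8.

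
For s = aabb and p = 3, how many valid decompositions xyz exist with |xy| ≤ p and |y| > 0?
6

For s = 'aabb' with pumping length p = 3:

Constraints: |xy| ≤ 3, |y| > 0

Valid decompositions (|xy| ≤ p, |y| ≥ 1):
  • x='', y='a', z='abb'
  • x='a', y='a', z='bb'
  • x='', y='aa', z='bb'
  • x='aa', y='b', z='b'
  • x='a', y='ab', z='b'
  • x='', y='aab', z='b'

Total count: 6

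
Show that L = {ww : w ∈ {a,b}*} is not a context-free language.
Assume for contradiction that L is context-free, and let p ≥ 1 be the pumping length given by the pumping lemma for CFLs.
Choose s = a^p b^p a^p b^p. Then s ∈ L (take w = a^p b^p) and |s| = 4p ≥ p.
By the CFL pumping lemma, s = uvxyz for some u, v, x, y, z with |vxy| ≤ p, |vy| ≥ 1, and uv^i xy^i z ∈ L for every i ≥ 0.

Write s as four blocks A₁ B₁ A₂ B₂ with A₁ = A₂ = a^p and B₁ = B₂ = b^p. Since |vxy| ≤ p, the window vxy lies inside at most two adjacent blocks. Take i = 0 and let t = uxz, so |t| = 4p − |vy| with 1 ≤ |vy| ≤ p. If |t| is odd, t ∉ L immediately, so assume |vy| is even (hence |vy| ≥ 2) and |t|/2 = 2p − |vy|/2, which satisfies p ≤ |t|/2 ≤ 2p − 1.

Case 1 (vxy inside A₁B₁): t = a^(p−j) b^(p−l) a^p b^p with j + l = |vy|. The second half of t has length < 2p, so it is a suffix of the trailing a^p b^p and ends in b; the first half is a^(p−j) b^(p−l) a^((j+l)/2), which ends in a because (j+l)/2 ≥ 1. The halves differ, so t ∉ L.

Case 2 (vxy inside B₁A₂, straddling the middle): t = a^p b^(p−j) a^(p−l) b^p with j + l = |vy|. If t = ww, then w is a prefix of t of length ≥ p, so w begins with a^p; and w is a suffix of t of length ≥ p, so w ends with b^p. That forces |w| ≥ 2p, contradicting |w| = |t|/2 ≤ 2p − 1. So t ∉ L.

Case 3 (vxy inside A₂B₂): t = a^p b^p a^(p−j) b^(p−l) with j + l = |vy|. The first half of t is a prefix of a^p b^p, so it begins with a; the second half is b^((j+l)/2) a^(p−j) b^(p−l), which begins with b. The halves differ, so t ∉ L.

In every case uv⁰xy⁰z = uxz ∉ L.

This contradicts the CFL pumping lemma, which requires uv^i xy^i z ∈ L for all i ≥ 0.
Hence L = {ww : w ∈ {a,b}*} is not context-free. ∎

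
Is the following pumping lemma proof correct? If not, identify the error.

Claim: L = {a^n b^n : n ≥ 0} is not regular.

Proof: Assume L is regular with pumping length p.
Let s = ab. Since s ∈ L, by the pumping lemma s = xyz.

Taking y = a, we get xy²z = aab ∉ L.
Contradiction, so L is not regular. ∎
The proof is INCORRECT.

Error: The string s = ab may be shorter than p.
The pumping lemma only applies to strings with |s| ≥ p, and p is not under our control.
We must choose s in terms of p, e.g. s = a^p b^p, to ensure |s| ≥ p.
(The proof also fixes one particular y; a valid argument must handle every decomposition with |xy| ≤ p and |y| ≥ 1 — for s = a^p b^p this forces y = a^k, and then xy²z = a^(p+k) b^p ∉ L.)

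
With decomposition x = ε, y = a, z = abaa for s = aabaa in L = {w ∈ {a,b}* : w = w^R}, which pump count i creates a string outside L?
i = 0

xy⁰z = ε · ε · abaa = abaa; abaa reversed is aaba ≠ abaa, so it is not a palindrome and is not in L.
(Other choices also work, e.g. i = 2, 3; only i = 1 is guaranteed to stay in L since xy¹z = s.)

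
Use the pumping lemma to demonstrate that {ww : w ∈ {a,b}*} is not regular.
Assume for contradiction that L is regular, and let p ≥ 1 be the pumping length given by the pumping lemma.
Choose s = a^p b a^p b. Then s ∈ L (take w = a^p b) and |s| = 2p + 2 ≥ p.
By the pumping lemma, s = xyz for some x, y, z with |xy| ≤ p, |y| ≥ 1, and xy^i z ∈ L for every i ≥ 0.
Since |xy| ≤ p and the first p symbols of s are all a's, y = a^k for some k with 1 ≤ k ≤ p.

Take i = 2: t = xy²z = a^(p + k) b a^p b.
Suppose t = uu for some string u. The string t contains exactly two b's and ends in b, so u contains exactly one b and ends in b; hence u = a^j b for some j, and uu = a^j b a^j b. Comparing with t = a^(p + k) b a^p b forces j = p + k (first block) and j = p (second block), which is impossible since k ≥ 1. So t ∉ L.

This contradicts the pumping lemma, which requires xy^i z ∈ L for all i ≥ 0.
Hence L = {ww : w ∈ {a,b}*} is not regular. ∎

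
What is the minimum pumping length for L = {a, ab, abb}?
p = 4

For a finite language L, the pumping lemma holds vacuously if p > max|s| for s ∈ L.

The longest string in L = {a, ab, abb} has length 3.
If p = 4, then no string s ∈ L has |s| ≥ p, so the condition is vacuously true.

The minimum pumping length is p = 4.

Why no smaller p works: for any p ≤ 3, the longest string s ∈ L has |s| = 3 ≥ p, so it would
have to be pumpable; but pumping up (i = 2, 3, ...) produces ever longer strings, which cannot all lie in the
finite language L. So the pumping property fails for every p ≤ 3.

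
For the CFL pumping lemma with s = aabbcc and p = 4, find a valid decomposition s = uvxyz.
u='a', v='a', x='bb', y='c', z='c'

For s = aabbcc with pumping length p = 4:

One valid decomposition:
- u = 'a'
- v = 'a'
- x = 'bb'
- y = 'c'
- z = 'c'

Verification:
- uvxyz = 'a' + 'a' + 'bb' + 'c' + 'c' = aabbcc ✓
- |vxy| = |'abbc'| = 4 ≤ 4 ✓
- |vy| = |'ac'| = 2 > 0 ✓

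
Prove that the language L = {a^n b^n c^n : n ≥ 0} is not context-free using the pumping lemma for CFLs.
Assume for contradiction that L is context-free, and let p ≥ 1 be the pumping length given by the pumping lemma for CFLs.
Choose s = a^p b^p c^p. Then s ∈ L and |s| = 3p ≥ p.
By the CFL pumping lemma, s = uvxyz for some u, v, x, y, z with |vxy| ≤ p, |vy| ≥ 1, and uv^i xy^i z ∈ L for every i ≥ 0.

Because |vxy| ≤ p, the window vxy cannot contain both an a and a c: any substring of s containing both must include the entire block b^p plus at least one a and one c, so it has length ≥ p + 2 > p.
Hence at least one of the letters a, c does not occur in vy at all.

Take i = 0: the string uxz is obtained from s by deleting |vy| ≥ 1 symbols, so |uxz| = 3p − |vy| < 3p.
But the letter (a or c) that does not occur in vy still occurs exactly p times in uxz. Every string of L with exactly p copies of some letter is a^p b^p c^p, of length 3p. Since |uxz| < 3p, uxz ∉ L.

This contradicts the CFL pumping lemma, which requires uv^i xy^i z ∈ L for all i ≥ 0.
Hence L = {a^n b^n c^n : n ≥ 0} is not context-free. ∎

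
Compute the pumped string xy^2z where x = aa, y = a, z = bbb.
aaaabbb

Given x = 'aa', y = 'a', z = 'bbb' and i = 2:

xy^2z = x + y·y·...·y (2 times) + z
       = 'aa' + 'a'^2 + 'bbb'
       = 'aa' + 'aa' + 'bbb'
       = 'aaaabbb'

The pumped string is 'aaaabbb' with length 7.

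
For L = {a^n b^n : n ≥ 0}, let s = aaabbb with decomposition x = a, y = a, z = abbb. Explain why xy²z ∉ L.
xy²z = aaaabbb ∉ L

Pumping with i = 2 replaces y = a by y² = aa:
- Original: s = xyz = aaabbb; aaabbb = a^3 b^3 has equal counts (3 = 3), so it is in L
- Pumped: xy²z = a · aa · abbb = aaaabbb
- aaaabbb has 4 a's and 3 b's; 4 ≠ 3, so it is not in L

The pumping lemma would require xy²z ∈ L, so this decomposition yields a contradiction.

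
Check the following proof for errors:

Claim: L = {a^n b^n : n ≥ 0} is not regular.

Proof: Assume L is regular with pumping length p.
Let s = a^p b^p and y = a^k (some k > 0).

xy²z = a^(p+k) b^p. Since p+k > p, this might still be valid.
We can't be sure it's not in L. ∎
The proof is INCORRECT.

Error: The conclusion is wrong.
xy²z = a^(p+k) b^p is definitely NOT in L because the number of a's (p+k) ≠ number of b's (p).
The proof incorrectly doubts what is actually a valid contradiction.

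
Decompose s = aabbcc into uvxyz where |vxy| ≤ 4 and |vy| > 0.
u='a', v='a', x='bb', y='c', z='c'

For s = aabbcc with pumping length p = 4:

One valid decomposition:
- u = 'a'
- v = 'a'
- x = 'bb'
- y = 'c'
- z = 'c'

Verification:
- uvxyz = 'a' + 'a' + 'bb' + 'c' + 'c' = aabbcc ✓
- |vxy| = |'abbc'| = 4 ≤ 4 ✓
- |vy| = |'ac'| = 2 > 0 ✓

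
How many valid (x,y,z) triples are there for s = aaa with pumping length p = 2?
3

For s = 'aaa' with pumping length p = 2:

Constraints: |xy| ≤ 2, |y| > 0

Valid decompositions (|xy| ≤ p, |y| ≥ 1):
  • x='', y='a', z='aa'
  • x='a', y='a', z='a'
  • x='', y='aa', z='a'

Total count: 3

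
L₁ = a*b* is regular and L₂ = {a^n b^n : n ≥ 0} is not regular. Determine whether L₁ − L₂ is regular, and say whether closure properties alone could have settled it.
No — L₁ − L₂ is not regular.

a*b* − {a^n b^n} = {a^n b^m : n ≠ m}. If this were regular, then its complement intersected with a*b*, namely {a^n b^n : n ≥ 0}, would be regular too (closure under complement and intersection) — contradiction. So L₁ − L₂ is not regular.

Note that the bare facts "L₁ regular, L₂ non-regular" do not settle the question by themselves: the closure of regular languages under ∪, ∩, complement and difference applies only when BOTH operands are regular. With a non-regular operand the result can come out regular or non-regular depending on the specific languages, so one has to work out L₁ − L₂ for this particular pair, as above.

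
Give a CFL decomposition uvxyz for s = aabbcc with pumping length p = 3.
u='aa', v='b', x='b', y='c', z='c'

For s = aabbcc with pumping length p = 3:

One valid decomposition:
- u = 'aa'
- v = 'b'
- x = 'b'
- y = 'c'
- z = 'c'

Verification:
- uvxyz = 'aa' + 'b' + 'b' + 'c' + 'c' = aabbcc ✓
- |vxy| = |'bbc'| = 3 ≤ 3 ✓
- |vy| = |'bc'| = 2 > 0 ✓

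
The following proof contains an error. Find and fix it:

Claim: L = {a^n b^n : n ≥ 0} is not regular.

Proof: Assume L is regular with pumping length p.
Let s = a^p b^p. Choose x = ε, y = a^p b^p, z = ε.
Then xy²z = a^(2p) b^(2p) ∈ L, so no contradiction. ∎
Error: The decomposition violates |xy| ≤ p. With y = a^p b^p, |xy| = |y| = 2p > p. (The proof also miscomputes xy²z, which would be a^p b^p a^p b^p rather than a^(2p) b^(2p), and it wrongly treats one harmless decomposition as settling the matter — the prover does not get to choose the decomposition.)

Correction: The pumping lemma requires |xy| ≤ p, and the argument must handle every decomposition satisfying |xy| ≤ p, |y| ≥ 1. Since s starts with p a's, any such y consists only of a's, say y = a^k with k ≥ 1. Then xy²z = a^(p+k) b^p has unequal numbers of a's and b's, so xy²z ∉ L — the required contradiction.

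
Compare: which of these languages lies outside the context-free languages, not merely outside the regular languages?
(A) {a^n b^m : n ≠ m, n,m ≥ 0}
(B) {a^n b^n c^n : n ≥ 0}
(B) {a^n b^n c^n : n ≥ 0}

(B) {a^n b^n c^n : n ≥ 0} requires the CFL pumping lemma.

- {a^n b^m : n ≠ m, n,m ≥ 0} is context-free (but not regular)
  • Can be shown non-regular with the regular pumping lemma
  • After pumping a's, we can make n = m

- {a^n b^n c^n : n ≥ 0} is NOT context-free
  • Requires the CFL pumping lemma to prove
  • Cannot maintain three equal counts simultaneously

The CFL pumping lemma is "stronger" in that it can prove non-membership
in the larger class of context-free languages.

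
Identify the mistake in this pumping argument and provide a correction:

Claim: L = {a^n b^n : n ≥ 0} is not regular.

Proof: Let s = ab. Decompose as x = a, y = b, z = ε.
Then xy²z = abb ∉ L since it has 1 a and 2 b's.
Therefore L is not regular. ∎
Error: The string s = ab might be shorter than the pumping length p.

Correction: Choose s = a^p b^p to ensure |s| ≥ p. Also, the decomposition is wrong: with |xy| ≤ p, y cannot include b's when s starts with p a's.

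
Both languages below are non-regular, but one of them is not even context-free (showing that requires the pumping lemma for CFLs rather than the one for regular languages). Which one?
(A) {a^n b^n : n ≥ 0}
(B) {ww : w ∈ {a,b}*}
(B) {ww : w ∈ {a,b}*}

(B) {ww : w ∈ {a,b}*} requires the CFL pumping lemma.

- {a^n b^n : n ≥ 0} is context-free (but not regular)
  • Can be shown non-regular with the regular pumping lemma
  • After pumping, the number of a's and b's become unequal

- {ww : w ∈ {a,b}*} is NOT context-free
  • Requires the CFL pumping lemma to prove
  • Cannot verify equality of two arbitrary substrings

The CFL pumping lemma is "stronger" in that it can prove non-membership
in the larger class of context-free languages.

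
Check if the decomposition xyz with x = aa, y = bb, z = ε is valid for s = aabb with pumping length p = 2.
Violated: |xy| ≤ p

The decomposition x = aa, y = bb, z = ε for s = aabb with p = 2
violates the constraint: |xy| ≤ p

|xy| = |aabb| = 4 > 2 = p. The decomposition puts too many characters in xy.

Pumping lemma constraints:
1. xyz = s (decomposition is valid)
2. |xy| ≤ p
3. |y| > 0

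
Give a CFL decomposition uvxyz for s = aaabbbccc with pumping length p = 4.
u='aa', v='a', x='bb', y='b', z='ccc'

For s = aaabbbccc with pumping length p = 4:

One valid decomposition:
- u = 'aa'
- v = 'a'
- x = 'bb'
- y = 'b'
- z = 'ccc'

Verification:
- uvxyz = 'aa' + 'a' + 'bb' + 'b' + 'ccc' = aaabbbccc ✓
- |vxy| = |'abbb'| = 4 ≤ 4 ✓
- |vy| = |'ab'| = 2 > 0 ✓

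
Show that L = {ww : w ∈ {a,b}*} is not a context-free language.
Assume for contradiction that L is context-free, and let p ≥ 1 be the pumping length given by the pumping lemma for CFLs.
Choose s = a^p b^p a^p b^p. Then s ∈ L (take w = a^p b^p) and |s| = 4p ≥ p.
By the CFL pumping lemma, s = uvxyz for some u, v, x, y, z with |vxy| ≤ p, |vy| ≥ 1, and uv^i xy^i z ∈ L for every i ≥ 0.

Write s as four blocks A₁ B₁ A₂ B₂ with A₁ = A₂ = a^p and B₁ = B₂ = b^p. Since |vxy| ≤ p, the window vxy lies inside at most two adjacent blocks. Take i = 0 and let t = uxz, so |t| = 4p − |vy| with 1 ≤ |vy| ≤ p. If |t| is odd, t ∉ L immediately, so assume |vy| is even (hence |vy| ≥ 2) and |t|/2 = 2p − |vy|/2, which satisfies p ≤ |t|/2 ≤ 2p − 1.

Case 1 (vxy inside A₁B₁): t = a^(p−j) b^(p−l) a^p b^p with j + l = |vy|. The second half of t has length < 2p, so it is a suffix of the trailing a^p b^p and ends in b; the first half is a^(p−j) b^(p−l) a^((j+l)/2), which ends in a because (j+l)/2 ≥ 1. The halves differ, so t ∉ L.

Case 2 (vxy inside B₁A₂, straddling the middle): t = a^p b^(p−j) a^(p−l) b^p with j + l = |vy|. If t = ww, then w is a prefix of t of length ≥ p, so w begins with a^p; and w is a suffix of t of length ≥ p, so w ends with b^p. That forces |w| ≥ 2p, contradicting |w| = |t|/2 ≤ 2p − 1. So t ∉ L.

Case 3 (vxy inside A₂B₂): t = a^p b^p a^(p−j) b^(p−l) with j + l = |vy|. The first half of t is a prefix of a^p b^p, so it begins with a; the second half is b^((j+l)/2) a^(p−j) b^(p−l), which begins with b. The halves differ, so t ∉ L.

In every case uv⁰xy⁰z = uxz ∉ L.

This contradicts the CFL pumping lemma, which requires uv^i xy^i z ∈ L for all i ≥ 0.
Hence L = {ww : w ∈ {a,b}*} is not context-free. ∎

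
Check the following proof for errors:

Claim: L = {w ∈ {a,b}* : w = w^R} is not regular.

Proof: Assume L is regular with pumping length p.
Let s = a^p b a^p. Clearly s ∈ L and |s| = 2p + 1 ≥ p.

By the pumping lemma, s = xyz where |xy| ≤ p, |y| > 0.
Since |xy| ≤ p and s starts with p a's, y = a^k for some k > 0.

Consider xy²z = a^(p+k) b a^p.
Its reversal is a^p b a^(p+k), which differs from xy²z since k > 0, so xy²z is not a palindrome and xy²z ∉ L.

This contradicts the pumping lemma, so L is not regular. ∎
The proof is correct.

This proof is valid because:
1. s = a^p b a^p is in L and is chosen in terms of p, so |s| ≥ p holds for every p
2. The decomposition analysis is correct: |xy| ≤ p forces y to lie inside the leading a's
3. The contradiction is valid: a^(p+k) b a^p has more a's before the b than after it, so it is not a palindrome
4. The conclusion follows logically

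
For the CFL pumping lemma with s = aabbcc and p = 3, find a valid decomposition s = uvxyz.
u='aa', v='b', x='b', y='c', z='c'

For s = aabbcc with pumping length p = 3:

One valid decomposition:
- u = 'aa'
- v = 'b'
- x = 'b'
- y = 'c'
- z = 'c'

Verification:
- uvxyz = 'aa' + 'b' + 'b' + 'c' + 'c' = aabbcc ✓
- |vxy| = |'bbc'| = 3 ≤ 3 ✓
- |vy| = |'bc'| = 2 > 0 ✓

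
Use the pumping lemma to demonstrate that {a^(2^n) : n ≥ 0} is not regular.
Assume for contradiction that L is regular, and let p ≥ 1 be the pumping length given by the pumping lemma.
Choose s = a^(2^p). Then s ∈ L and |s| = 2^p ≥ p.
By the pumping lemma, s = xyz for some x, y, z with |xy| ≤ p, |y| ≥ 1, and xy^i z ∈ L for every i ≥ 0.
Here y = a^k for some k with 1 ≤ k ≤ |xy| ≤ p, and p < 2^p.

Take i = 2: |xy²z| = 2^p + k.
Now 2^p < 2^p + k ≤ 2^p + p < 2^p + 2^p = 2^(p+1).
So |xy²z| lies strictly between the consecutive powers of two 2^p and 2^(p+1), hence is not a power of 2, and xy²z ∉ L.

This contradicts the pumping lemma, which requires xy^i z ∈ L for all i ≥ 0.
Hence L = {a^(2^n) : n ≥ 0} is not regular. ∎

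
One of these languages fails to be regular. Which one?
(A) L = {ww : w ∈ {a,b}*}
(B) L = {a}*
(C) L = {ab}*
(A) {ww : w ∈ {a,b}*}

(A) L = {ww : w ∈ {a,b}*} is NOT regular.

The pumping lemma can be used to prove this:
After pumping, the two halves no longer match

The other languages are regular because they can be recognized by finite automata.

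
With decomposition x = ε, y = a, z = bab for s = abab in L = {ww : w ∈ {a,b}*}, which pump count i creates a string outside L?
i = 0

xy⁰z = ε · ε · bab = bab; bab has odd length 3, so it cannot be written as ww and is not in L.
(Other choices also work, e.g. i = 2, 3; only i = 1 is guaranteed to stay in L since xy¹z = s.)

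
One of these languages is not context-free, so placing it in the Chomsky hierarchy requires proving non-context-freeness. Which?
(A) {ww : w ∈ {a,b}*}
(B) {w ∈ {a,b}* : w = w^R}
(A) {ww : w ∈ {a,b}*}

(A) {ww : w ∈ {a,b}*} requires the CFL pumping lemma.

- {w ∈ {a,b}* : w = w^R} is context-free (but not regular)
  • Can be shown non-regular with the regular pumping lemma
  • After pumping, the string is no longer symmetric

- {ww : w ∈ {a,b}*} is NOT context-free
  • Requires the CFL pumping lemma to prove
  • Even a PDA cannot compare two arbitrary halves symbol by symbol; CFL pumping on a^p b^p a^p b^p fails

The CFL pumping lemma is "stronger" in that it can prove non-membership
in the larger class of context-free languages.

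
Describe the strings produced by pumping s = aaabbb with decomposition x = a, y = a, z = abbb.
{xy^i z : i ≥ 0} = {a^(2+i) b^3 : i ≥ 0} = {aabbb, aaabbb, aaaabbb, ...}

With x = a, y = a, z = abbb: Starting with aaabbb and pumping the second 'a', we get strings with 2+i a's followed by 3 b's for i = 0, 1, 2, ...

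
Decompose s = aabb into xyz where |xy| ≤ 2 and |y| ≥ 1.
x = 'a', y = 'a', z = 'bb'

For s = aabb and p = 2, one valid decomposition is:
- x = 'a' (length 1)
- y = 'a' (length 1)
- z = 'bb' (length 2)

Verification:
- xyz = 'a' + 'a' + 'bb' = aabb ✓
- |xy| = 2 ≤ 2 ✓
- |y| = 1 > 0 ✓

All pumping lemma constraints are satisfied.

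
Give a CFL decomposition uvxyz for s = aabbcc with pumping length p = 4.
u='a', v='a', x='bb', y='c', z='c'

For s = aabbcc with pumping length p = 4:

One valid decomposition:
- u = 'a'
- v = 'a'
- x = 'bb'
- y = 'c'
- z = 'c'

Verification:
- uvxyz = 'a' + 'a' + 'bb' + 'c' + 'c' = aabbcc ✓
- |vxy| = |'abbc'| = 4 ≤ 4 ✓
- |vy| = |'ac'| = 2 > 0 ✓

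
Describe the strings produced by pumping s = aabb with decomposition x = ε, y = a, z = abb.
{xy^i z : i ≥ 0} = {a^(i+1) b^2 : i ≥ 0} = {abb, aabb, aaabb, ...}

With x = ε, y = a, z = abb: Starting with aabb and pumping the first 'a' (z = abb keeps the second 'a'), we get strings with i+1 a's followed by 2 b's for i = 0, 1, 2, ...; note bb is not produced because z always contributes one a.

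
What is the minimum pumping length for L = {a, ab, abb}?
p = 4

For a finite language L, the pumping lemma holds vacuously if p > max|s| for s ∈ L.

The longest string in L = {a, ab, abb} has length 3.
If p = 4, then no string s ∈ L has |s| ≥ p, so the condition is vacuously true.

The minimum pumping length is p = 4.

Why no smaller p works: for any p ≤ 3, the longest string s ∈ L has |s| = 3 ≥ p, so it would
have to be pumpable; but pumping up (i = 2, 3, ...) produces ever longer strings, which cannot all lie in the
finite language L. So the pumping property fails for every p ≤ 3.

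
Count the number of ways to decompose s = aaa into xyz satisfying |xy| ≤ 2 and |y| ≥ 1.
3

For s = 'aaa' with pumping length p = 2:

Constraints: |xy| ≤ 2, |y| > 0

Valid decompositions (|xy| ≤ p, |y| ≥ 1):
  • x='', y='a', z='aa'
  • x='a', y='a', z='a'
  • x='', y='aa', z='a'

Total count: 3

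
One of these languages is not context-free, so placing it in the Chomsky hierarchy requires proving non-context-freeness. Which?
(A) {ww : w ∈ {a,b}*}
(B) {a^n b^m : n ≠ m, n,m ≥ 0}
(A) {ww : w ∈ {a,b}*}

(A) {ww : w ∈ {a,b}*} requires the CFL pumping lemma.

- {a^n b^m : n ≠ m, n,m ≥ 0} is context-free (but not regular)
  • Can be shown non-regular with the regular pumping lemma
  • After pumping a's, we can make n = m

- {ww : w ∈ {a,b}*} is NOT context-free
  • Requires the CFL pumping lemma to prove
  • Even a PDA cannot compare two arbitrary halves symbol by symbol; CFL pumping on a^p b^p a^p b^p fails

The CFL pumping lemma is "stronger" in that it can prove non-membership
in the larger class of context-free languages.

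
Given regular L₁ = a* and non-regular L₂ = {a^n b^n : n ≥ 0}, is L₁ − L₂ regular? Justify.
Yes — L₁ − L₂ is regular.

The only string of a* that lies in {a^n b^n} is ε, so L₁ − L₂ = a* − {ε} = a⁺ = aa*, which is regular.

Note that the bare facts "L₁ regular, L₂ non-regular" do not settle the question by themselves: the closure of regular languages under ∪, ∩, complement and difference applies only when BOTH operands are regular. With a non-regular operand the result can come out regular or non-regular depending on the specific languages, so one has to work out L₁ − L₂ for this particular pair, as above.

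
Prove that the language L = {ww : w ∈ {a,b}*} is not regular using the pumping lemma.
Assume for contradiction that L is regular, and let p ≥ 1 be the pumping length given by the pumping lemma.
Choose s = a^p b a^p b. Then s ∈ L (take w = a^p b) and |s| = 2p + 2 ≥ p.
By the pumping lemma, s = xyz for some x, y, z with |xy| ≤ p, |y| ≥ 1, and xy^i z ∈ L for every i ≥ 0.
Since |xy| ≤ p and the first p symbols of s are all a's, y = a^k for some k with 1 ≤ k ≤ p.

Take i = 2: t = xy²z = a^(p + k) b a^p b.
Suppose t = uu for some string u. The string t contains exactly two b's and ends in b, so u contains exactly one b and ends in b; hence u = a^j b for some j, and uu = a^j b a^j b. Comparing with t = a^(p + k) b a^p b forces j = p + k (first block) and j = p (second block), which is impossible since k ≥ 1. So t ∉ L.

This contradicts the pumping lemma, which requires xy^i z ∈ L for all i ≥ 0.
Hence L = {ww : w ∈ {a,b}*} is not regular. ∎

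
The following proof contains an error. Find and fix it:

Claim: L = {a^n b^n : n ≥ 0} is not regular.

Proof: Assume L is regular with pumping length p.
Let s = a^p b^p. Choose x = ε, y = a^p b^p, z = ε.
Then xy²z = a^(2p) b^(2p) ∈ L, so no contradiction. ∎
Error: The decomposition violates |xy| ≤ p. With y = a^p b^p, |xy| = |y| = 2p > p. (The proof also miscomputes xy²z, which would be a^p b^p a^p b^p rather than a^(2p) b^(2p), and it wrongly treats one harmless decomposition as settling the matter — the prover does not get to choose the decomposition.)

Correction: The pumping lemma requires |xy| ≤ p, and the argument must handle every decomposition satisfying |xy| ≤ p, |y| ≥ 1. Since s starts with p a's, any such y consists only of a's, say y = a^k with k ≥ 1. Then xy²z = a^(p+k) b^p has unequal numbers of a's and b's, so xy²z ∉ L — the required contradiction.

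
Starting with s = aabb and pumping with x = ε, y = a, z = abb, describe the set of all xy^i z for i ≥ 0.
{xy^i z : i ≥ 0} = {a^(i+1) b^2 : i ≥ 0} = {abb, aabb, aaabb, ...}

With x = ε, y = a, z = abb: Starting with aabb and pumping the first 'a' (z = abb keeps the second 'a'), we get strings with i+1 a's followed by 2 b's for i = 0, 1, 2, ...; note bb is not produced because z always contributes one a.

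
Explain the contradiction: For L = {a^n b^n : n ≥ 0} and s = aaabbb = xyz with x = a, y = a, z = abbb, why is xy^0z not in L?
xy⁰z = aabbb ∉ L

Pumping with i = 0 replaces y = a by y⁰ = ε:
- Original: s = xyz = aaabbb; aaabbb = a^3 b^3 has equal counts (3 = 3), so it is in L
- Pumped: xy⁰z = a · ε · abbb = aabbb
- aabbb has 2 a's and 3 b's; 2 ≠ 3, so it is not in L

The pumping lemma would require xy⁰z ∈ L, so this decomposition yields a contradiction.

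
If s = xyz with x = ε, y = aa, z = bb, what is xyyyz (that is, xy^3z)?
aaaaaabb

Given x = '', y = 'aa', z = 'bb' and i = 3:

xy^3z = x + y·y·...·y (3 times) + z
       = '' + 'aa'^3 + 'bb'
       = '' + 'aaaaaa' + 'bb'
       = 'aaaaaabb'

The pumped string is 'aaaaaabb' with length 8.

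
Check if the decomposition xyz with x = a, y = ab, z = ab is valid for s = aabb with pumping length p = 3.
Violated: xyz = s

The decomposition x = a, y = ab, z = ab for s = aabb with p = 3
violates the constraint: xyz = s

xyz = 'a' + 'ab' + 'ab' = 'aabab' ≠ 'aabb' = s. The decomposition doesn't reconstruct s.

Pumping lemma constraints:
1. xyz = s (decomposition is valid)
2. |xy| ≤ p
3. |y| > 0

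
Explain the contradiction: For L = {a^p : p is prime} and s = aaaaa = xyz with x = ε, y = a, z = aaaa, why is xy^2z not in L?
xy²z = aaaaaa ∉ L

Pumping with i = 2 replaces y = a by y² = aa:
- Original: s = xyz = aaaaa; aaaaa has length 5, which is prime, so it is in L
- Pumped: xy²z = ε · aa · aaaa = aaaaaa
- aaaaaa has length 6 = 2 × 3, which is not prime, so it is not in L

The pumping lemma would require xy²z ∈ L, so this decomposition yields a contradiction.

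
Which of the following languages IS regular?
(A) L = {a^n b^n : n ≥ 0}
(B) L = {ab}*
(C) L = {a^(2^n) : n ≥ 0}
(B) {ab}*

(B) L = {ab}* is regular.

This can be recognized by a finite automaton (DFA/NFA).
Regular expressions like {ab}* define regular languages.

The other choices are not regular:
- {a^n b^n : n ≥ 0}: After pumping, the number of a's and b's become unequal
- {a^(2^n) : n ≥ 0}: After pumping, length is no longer a power of 2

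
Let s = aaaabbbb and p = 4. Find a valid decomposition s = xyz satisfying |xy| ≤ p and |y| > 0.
x = 'a', y = 'a', z = 'aabbbb'

For s = aaaabbbb and p = 4, one valid decomposition is:
- x = 'a' (length 1)
- y = 'a' (length 1)
- z = 'aabbbb' (length 6)

Verification:
- xyz = 'a' + 'a' + 'aabbbb' = aaaabbbb ✓
- |xy| = 2 ≤ 4 ✓
- |y| = 1 > 0 ✓

All pumping lemma constraints are satisfied.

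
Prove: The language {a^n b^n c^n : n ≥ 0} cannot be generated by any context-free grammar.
Assume for contradiction that L is context-free, and let p ≥ 1 be the pumping length given by the pumping lemma for CFLs.
Choose s = a^p b^p c^p. Then s ∈ L and |s| = 3p ≥ p.
By the CFL pumping lemma, s = uvxyz for some u, v, x, y, z with |vxy| ≤ p, |vy| ≥ 1, and uv^i xy^i z ∈ L for every i ≥ 0.

Because |vxy| ≤ p, the window vxy cannot contain both an a and a c: any substring of s containing both must include the entire block b^p plus at least one a and one c, so it has length ≥ p + 2 > p.
Hence at least one of the letters a, c does not occur in vy at all.

Take i = 0: the string uxz is obtained from s by deleting |vy| ≥ 1 symbols, so |uxz| = 3p − |vy| < 3p.
But the letter (a or c) that does not occur in vy still occurs exactly p times in uxz. Every string of L with exactly p copies of some letter is a^p b^p c^p, of length 3p. Since |uxz| < 3p, uxz ∉ L.

This contradicts the CFL pumping lemma, which requires uv^i xy^i z ∈ L for all i ≥ 0.
Hence L = {a^n b^n c^n : n ≥ 0} is not context-free. ∎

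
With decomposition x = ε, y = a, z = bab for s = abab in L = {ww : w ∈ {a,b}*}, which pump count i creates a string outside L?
i = 0

xy⁰z = ε · ε · bab = bab; bab has odd length 3, so it cannot be written as ww and is not in L.
(Other choices also work, e.g. i = 2, 3; only i = 1 is guaranteed to stay in L since xy¹z = s.)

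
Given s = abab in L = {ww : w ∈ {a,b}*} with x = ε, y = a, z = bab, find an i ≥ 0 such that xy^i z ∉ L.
i = 3

xy³z = ε · aaa · bab = aaabab; aaabab has length 6; its halves are aaa and bab, which differ, so it is not in L.
(Other choices also work, e.g. i = 0, 2; only i = 1 is guaranteed to stay in L since xy¹z = s.)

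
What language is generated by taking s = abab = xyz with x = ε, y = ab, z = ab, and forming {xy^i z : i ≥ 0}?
{xy^i z : i ≥ 0} = {(ab)^(i+1) : i ≥ 0} = {ab, abab, ababab, ...}

With x = ε, y = ab, z = ab: Pumping 'ab' gives strings of alternating a's and b's.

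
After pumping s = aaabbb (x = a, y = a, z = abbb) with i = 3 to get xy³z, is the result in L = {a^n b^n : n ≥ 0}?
No

xy³z = a · aaa · abbb = aaaaabbb.
aaaaabbb has 5 a's and 3 b's; 5 ≠ 3, so it is not in L.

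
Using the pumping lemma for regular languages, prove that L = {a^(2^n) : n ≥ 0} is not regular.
Assume for contradiction that L is regular, and let p ≥ 1 be the pumping length given by the pumping lemma.
Choose s = a^(2^p). Then s ∈ L and |s| = 2^p ≥ p.
By the pumping lemma, s = xyz for some x, y, z with |xy| ≤ p, |y| ≥ 1, and xy^i z ∈ L for every i ≥ 0.
Here y = a^k for some k with 1 ≤ k ≤ |xy| ≤ p, and p < 2^p.

Take i = 2: |xy²z| = 2^p + k.
Now 2^p < 2^p + k ≤ 2^p + p < 2^p + 2^p = 2^(p+1).
So |xy²z| lies strictly between the consecutive powers of two 2^p and 2^(p+1), hence is not a power of 2, and xy²z ∉ L.

This contradicts the pumping lemma, which requires xy^i z ∈ L for all i ≥ 0.
Hence L = {a^(2^n) : n ≥ 0} is not regular. ∎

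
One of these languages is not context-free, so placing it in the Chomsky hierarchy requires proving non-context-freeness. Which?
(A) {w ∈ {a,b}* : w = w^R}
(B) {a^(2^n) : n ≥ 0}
(B) {a^(2^n) : n ≥ 0}

(B) {a^(2^n) : n ≥ 0} requires the CFL pumping lemma.

- {w ∈ {a,b}* : w = w^R} is context-free (but not regular)
  • Can be shown non-regular with the regular pumping lemma
  • After pumping, the string is no longer symmetric

- {a^(2^n) : n ≥ 0} is NOT context-free
  • Requires the CFL pumping lemma to prove
  • Gaps between powers of 2 grow exponentially

The CFL pumping lemma is "stronger" in that it can prove non-membership
in the larger class of context-free languages.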